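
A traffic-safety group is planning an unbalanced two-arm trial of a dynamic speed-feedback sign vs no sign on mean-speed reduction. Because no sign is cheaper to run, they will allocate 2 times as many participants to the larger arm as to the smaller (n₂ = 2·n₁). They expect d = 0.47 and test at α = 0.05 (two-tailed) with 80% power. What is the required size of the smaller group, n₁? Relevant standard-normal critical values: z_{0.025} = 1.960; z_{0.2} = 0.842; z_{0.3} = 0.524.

With allocation ratio k = n₂/n₁ = 2, Var(x̄₁−x̄₂) = σ²(1/n₁ + 1/(k·n₁)) = σ²·(k+1)/(k·n₁).
So n₁ = (1 + 1/k)·((z_{α/2} + z_β)/d)² = 1.500 × (2.802/0.47)².
n₁ = 1.500 × 35.54 = 53.3.
Round up: n₁ = 54, giving n₂ = 2 × 54 = 108.

n₁ = 54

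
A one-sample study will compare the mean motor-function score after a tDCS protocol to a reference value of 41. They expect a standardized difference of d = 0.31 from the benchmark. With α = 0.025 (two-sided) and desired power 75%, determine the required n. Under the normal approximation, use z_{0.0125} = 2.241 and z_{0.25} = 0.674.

For a one-sample test: n = ((z_{α/2} + z_β) / d)².
z_{α/2} + z_β = 2.241 + 0.674 = 2.915.
n = (2.915 / 0.31)² = 9.403² = 88.42.
Round up.

n = 89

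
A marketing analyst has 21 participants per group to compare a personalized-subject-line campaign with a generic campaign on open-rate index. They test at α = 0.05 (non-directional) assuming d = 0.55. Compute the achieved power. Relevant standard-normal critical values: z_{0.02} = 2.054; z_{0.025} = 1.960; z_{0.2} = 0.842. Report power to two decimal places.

power ≈ 0.43

For two equal groups, power = Φ(d·√(n/2) − z_{α/2}).
d·√(n/2) = 0.55 × √(21/2) = 0.55 × 3.240 = 1.782.
z_β = 1.782 − 1.960 = -0.178.
Power = Φ(-0.178) = 0.429.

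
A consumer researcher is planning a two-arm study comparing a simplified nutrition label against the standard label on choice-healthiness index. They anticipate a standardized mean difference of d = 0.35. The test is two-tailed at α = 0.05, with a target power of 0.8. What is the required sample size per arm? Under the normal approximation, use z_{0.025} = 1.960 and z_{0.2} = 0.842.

For two independent groups with equal n: n = 2·((z_{α/2} + z_β) / d)².
z_{α/2} + z_β = 1.960 + 0.842 = 2.802.
n = 2 × (2.802 / 0.35)² = 2 × 8.006² = 2 × 64.09 = 128.2.
Round up to the next whole participant.

n = 129 per group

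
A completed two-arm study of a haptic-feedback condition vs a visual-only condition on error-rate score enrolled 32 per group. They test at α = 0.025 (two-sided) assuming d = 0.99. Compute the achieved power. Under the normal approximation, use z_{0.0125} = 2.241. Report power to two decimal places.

For two equal groups, power = Φ(d·√(n/2) − z_{α/2}).
d·√(n/2) = 0.99 × √(32/2) = 0.99 × 4.000 = 3.960.
z_β = 3.960 − 2.241 = 1.719.
Power = Φ(1.719) = 0.957.

power ≈ 0.96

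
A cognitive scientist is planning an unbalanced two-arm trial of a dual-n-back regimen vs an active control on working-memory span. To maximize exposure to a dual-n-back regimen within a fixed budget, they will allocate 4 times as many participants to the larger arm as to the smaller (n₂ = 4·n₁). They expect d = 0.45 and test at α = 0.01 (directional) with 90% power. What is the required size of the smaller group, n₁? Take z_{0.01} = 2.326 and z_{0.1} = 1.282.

With allocation ratio k = n₂/n₁ = 4, Var(x̄₁−x̄₂) = σ²(1/n₁ + 1/(k·n₁)) = σ²·(k+1)/(k·n₁).
So n₁ = (1 + 1/k)·((z_{α} + z_β)/d)² = 1.250 × (3.608/0.45)².
n₁ = 1.250 × 64.28 = 80.4.
Round up: n₁ = 81, giving n₂ = 4 × 81 = 324.

n₁ = 81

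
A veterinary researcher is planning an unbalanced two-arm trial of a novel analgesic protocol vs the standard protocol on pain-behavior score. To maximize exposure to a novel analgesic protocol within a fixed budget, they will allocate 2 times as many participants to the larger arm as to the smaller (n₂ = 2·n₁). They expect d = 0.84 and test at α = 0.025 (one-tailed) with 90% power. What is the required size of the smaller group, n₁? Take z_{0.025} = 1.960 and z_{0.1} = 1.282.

With allocation ratio k = n₂/n₁ = 2, Var(x̄₁−x̄₂) = σ²(1/n₁ + 1/(k·n₁)) = σ²·(k+1)/(k·n₁).
So n₁ = (1 + 1/k)·((z_{α} + z_β)/d)² = 1.500 × (3.242/0.84)².
n₁ = 1.500 × 14.90 = 22.3.
Round up: n₁ = 23, giving n₂ = 2 × 23 = 46.

n₁ = 23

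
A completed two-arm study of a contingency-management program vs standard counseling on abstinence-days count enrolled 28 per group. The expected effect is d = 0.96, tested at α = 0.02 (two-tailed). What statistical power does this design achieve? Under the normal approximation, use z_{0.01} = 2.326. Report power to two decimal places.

power ≈ 0.90

For two equal groups, power = Φ(d·√(n/2) − z_{α/2}).
d·√(n/2) = 0.96 × √(28/2) = 0.96 × 3.742 = 3.592.
z_β = 3.592 − 2.326 = 1.266.
Power = Φ(1.266) = 0.897.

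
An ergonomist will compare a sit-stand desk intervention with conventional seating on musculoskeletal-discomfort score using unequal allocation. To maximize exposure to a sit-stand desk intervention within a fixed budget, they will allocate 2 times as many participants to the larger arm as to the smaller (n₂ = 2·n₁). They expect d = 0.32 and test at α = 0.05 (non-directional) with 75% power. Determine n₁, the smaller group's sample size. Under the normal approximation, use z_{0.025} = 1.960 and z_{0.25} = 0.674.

n₁ = 102

With allocation ratio k = n₂/n₁ = 2, Var(x̄₁−x̄₂) = σ²(1/n₁ + 1/(k·n₁)) = σ²·(k+1)/(k·n₁).
So n₁ = (1 + 1/k)·((z_{α/2} + z_β)/d)² = 1.500 × (2.634/0.32)².
n₁ = 1.500 × 67.75 = 101.6.
Round up: n₁ = 102, giving n₂ = 2 × 102 = 204.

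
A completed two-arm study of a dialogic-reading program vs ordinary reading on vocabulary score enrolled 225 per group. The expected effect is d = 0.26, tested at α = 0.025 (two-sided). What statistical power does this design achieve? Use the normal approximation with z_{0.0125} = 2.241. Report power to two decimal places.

power ≈ 0.70

For two equal groups, power = Φ(d·√(n/2) − z_{α/2}).
d·√(n/2) = 0.26 × √(225/2) = 0.26 × 10.607 = 2.758.
z_β = 2.758 − 2.241 = 0.517.
Power = Φ(0.517) = 0.697.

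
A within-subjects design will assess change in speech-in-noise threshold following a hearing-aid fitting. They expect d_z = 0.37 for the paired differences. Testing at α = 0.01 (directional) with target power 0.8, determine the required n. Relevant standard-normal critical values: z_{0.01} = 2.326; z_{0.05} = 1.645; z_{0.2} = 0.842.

n = 74 pairs

For a paired (one-sample on differences) test: n = ((z_{α} + z_β) / d)².
z_{α} + z_β = 2.326 + 0.842 = 3.168.
n = (3.168 / 0.37)² = 8.562² = 73.31.
Round up.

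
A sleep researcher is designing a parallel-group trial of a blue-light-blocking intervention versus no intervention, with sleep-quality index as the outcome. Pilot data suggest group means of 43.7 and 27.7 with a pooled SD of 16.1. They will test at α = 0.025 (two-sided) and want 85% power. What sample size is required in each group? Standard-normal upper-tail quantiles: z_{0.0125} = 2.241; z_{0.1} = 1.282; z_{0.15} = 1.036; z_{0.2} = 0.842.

Cohen's d = |M₁ − M₂| / SD_pooled = |43.7 − 27.7| / 16.1 = 16.0 / 16.1 = 0.994.
For two independent groups with equal n: n = 2·((z_{α/2} + z_β) / d)².
z_{α/2} + z_β = 2.241 + 1.036 = 3.277.
n = 2 × (3.277 / 0.994)² = 2 × 3.297² = 2 × 10.87 = 21.7.
Round up to the next whole participant.

n = 22 per group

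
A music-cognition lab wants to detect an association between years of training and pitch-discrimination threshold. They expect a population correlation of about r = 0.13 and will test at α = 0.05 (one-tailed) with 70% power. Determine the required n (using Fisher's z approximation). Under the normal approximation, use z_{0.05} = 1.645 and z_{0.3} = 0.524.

Fisher's z: C = ½·ln((1+r)/(1−r)) = ½·ln(1.2989) = 0.1307.
n = ((z_{α} + z_β)/C)² + 3.
(1.645 + 0.524) / 0.1307 = 2.169 / 0.1307 = 16.595.
n = 16.595² + 3 = 275.40 + 3 = 278.4.
Round up.

n = 279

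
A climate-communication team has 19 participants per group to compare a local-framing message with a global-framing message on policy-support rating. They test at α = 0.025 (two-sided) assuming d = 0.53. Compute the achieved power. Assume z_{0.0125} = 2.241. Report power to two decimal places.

power ≈ 0.27

For two equal groups, power = Φ(d·√(n/2) − z_{α/2}).
d·√(n/2) = 0.53 × √(19/2) = 0.53 × 3.082 = 1.634.
z_β = 1.634 − 2.241 = -0.607.
Power = Φ(-0.607) = 0.272.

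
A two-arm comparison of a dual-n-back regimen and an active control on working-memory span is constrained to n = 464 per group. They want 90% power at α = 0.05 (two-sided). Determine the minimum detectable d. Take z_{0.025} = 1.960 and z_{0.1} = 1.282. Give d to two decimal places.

For two independent groups of n = 464 each: d_min = (z_{α/2} + z_β)·√(2/n).
z-sum = 1.960 + 1.282 = 3.242.
d_min = 3.242 × √(2/464) = 3.242 × 0.0657 = 0.213.

d_min ≈ 0.21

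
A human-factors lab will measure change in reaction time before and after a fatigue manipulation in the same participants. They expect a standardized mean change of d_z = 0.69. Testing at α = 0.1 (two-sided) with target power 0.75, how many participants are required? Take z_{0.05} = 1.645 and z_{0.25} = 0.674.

n = 12 pairs

For a paired (one-sample on differences) test: n = ((z_{α/2} + z_β) / d)².
z_{α/2} + z_β = 1.645 + 0.674 = 2.319.
n = (2.319 / 0.69)² = 3.361² = 11.30.
Round up.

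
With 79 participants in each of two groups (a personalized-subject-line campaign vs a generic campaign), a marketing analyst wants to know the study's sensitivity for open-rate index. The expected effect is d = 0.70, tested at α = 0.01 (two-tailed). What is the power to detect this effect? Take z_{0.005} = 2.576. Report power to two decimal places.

power ≈ 0.97

For two equal groups, power = Φ(d·√(n/2) − z_{α/2}).
d·√(n/2) = 0.70 × √(79/2) = 0.70 × 6.285 = 4.399.
z_β = 4.399 − 2.576 = 1.823.
Power = Φ(1.823) = 0.966.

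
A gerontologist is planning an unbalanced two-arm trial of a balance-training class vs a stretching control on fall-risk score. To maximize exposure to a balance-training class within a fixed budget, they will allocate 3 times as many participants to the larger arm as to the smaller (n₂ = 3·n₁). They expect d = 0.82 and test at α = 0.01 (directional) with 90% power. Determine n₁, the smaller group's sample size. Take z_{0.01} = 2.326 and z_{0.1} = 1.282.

With allocation ratio k = n₂/n₁ = 3, Var(x̄₁−x̄₂) = σ²(1/n₁ + 1/(k·n₁)) = σ²·(k+1)/(k·n₁).
So n₁ = (1 + 1/k)·((z_{α} + z_β)/d)² = 1.333 × (3.608/0.82)².
n₁ = 1.333 × 19.36 = 25.8.
Round up: n₁ = 26, giving n₂ = 3 × 26 = 78.

n₁ = 26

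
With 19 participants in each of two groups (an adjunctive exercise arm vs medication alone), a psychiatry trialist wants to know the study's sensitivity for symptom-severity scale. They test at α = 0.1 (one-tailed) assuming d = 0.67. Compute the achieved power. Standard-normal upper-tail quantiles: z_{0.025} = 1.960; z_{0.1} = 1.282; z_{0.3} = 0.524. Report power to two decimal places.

For two equal groups, power = Φ(d·√(n/2) − z_{α}).
d·√(n/2) = 0.67 × √(19/2) = 0.67 × 3.082 = 2.065.
z_β = 2.065 − 1.282 = 0.783.
Power = Φ(0.783) = 0.783.

power ≈ 0.78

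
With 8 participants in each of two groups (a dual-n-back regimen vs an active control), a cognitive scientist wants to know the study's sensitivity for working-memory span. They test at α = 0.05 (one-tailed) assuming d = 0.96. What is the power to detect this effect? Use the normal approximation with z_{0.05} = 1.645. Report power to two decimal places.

power ≈ 0.61

For two equal groups, power = Φ(d·√(n/2) − z_{α}).
d·√(n/2) = 0.96 × √(8/2) = 0.96 × 2.000 = 1.920.
z_β = 1.920 − 1.645 = 0.275.
Power = Φ(0.275) = 0.608.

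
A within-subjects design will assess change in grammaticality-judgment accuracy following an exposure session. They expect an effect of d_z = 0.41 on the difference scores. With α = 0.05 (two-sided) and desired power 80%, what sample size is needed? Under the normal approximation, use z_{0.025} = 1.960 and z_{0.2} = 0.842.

n = 47 pairs

For a paired (one-sample on differences) test: n = ((z_{α/2} + z_β) / d)².
z_{α/2} + z_β = 1.960 + 0.842 = 2.802.
n = (2.802 / 0.41)² = 6.834² = 46.71.
Round up.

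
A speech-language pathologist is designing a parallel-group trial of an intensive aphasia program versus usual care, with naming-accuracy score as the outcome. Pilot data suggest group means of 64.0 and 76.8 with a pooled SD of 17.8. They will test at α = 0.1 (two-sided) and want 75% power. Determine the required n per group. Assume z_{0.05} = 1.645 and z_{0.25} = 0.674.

Cohen's d = |M₁ − M₂| / SD_pooled = |64.0 − 76.8| / 17.8 = 12.8 / 17.8 = 0.719.
For two independent groups with equal n: n = 2·((z_{α/2} + z_β) / d)².
z_{α/2} + z_β = 1.645 + 0.674 = 2.319.
n = 2 × (2.319 / 0.719)² = 2 × 3.225² = 2 × 10.40 = 20.8.
Round up to the next whole participant.

n = 21 per group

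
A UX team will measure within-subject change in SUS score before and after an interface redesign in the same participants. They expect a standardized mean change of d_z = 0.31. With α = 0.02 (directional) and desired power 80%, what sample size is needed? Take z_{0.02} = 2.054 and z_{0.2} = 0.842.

n = 88 pairs

For a paired (one-sample on differences) test: n = ((z_{α} + z_β) / d)².
z_{α} + z_β = 2.054 + 0.842 = 2.896.
n = (2.896 / 0.31)² = 9.342² = 87.27.
Round up.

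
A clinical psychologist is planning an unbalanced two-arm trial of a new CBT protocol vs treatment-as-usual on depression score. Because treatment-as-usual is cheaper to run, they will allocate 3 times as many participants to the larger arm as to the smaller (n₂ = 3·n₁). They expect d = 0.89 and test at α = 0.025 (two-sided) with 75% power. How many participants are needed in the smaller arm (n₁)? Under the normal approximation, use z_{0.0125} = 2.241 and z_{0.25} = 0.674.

n₁ = 15

With allocation ratio k = n₂/n₁ = 3, Var(x̄₁−x̄₂) = σ²(1/n₁ + 1/(k·n₁)) = σ²·(k+1)/(k·n₁).
So n₁ = (1 + 1/k)·((z_{α/2} + z_β)/d)² = 1.333 × (2.915/0.89)².
n₁ = 1.333 × 10.73 = 14.3.
Round up: n₁ = 15, giving n₂ = 3 × 15 = 45.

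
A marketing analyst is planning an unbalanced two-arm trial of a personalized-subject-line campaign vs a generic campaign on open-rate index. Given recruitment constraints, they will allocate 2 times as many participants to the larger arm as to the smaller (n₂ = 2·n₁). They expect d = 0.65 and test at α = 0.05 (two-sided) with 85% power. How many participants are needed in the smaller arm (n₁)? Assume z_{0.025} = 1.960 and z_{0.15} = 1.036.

n₁ = 32

With allocation ratio k = n₂/n₁ = 2, Var(x̄₁−x̄₂) = σ²(1/n₁ + 1/(k·n₁)) = σ²·(k+1)/(k·n₁).
So n₁ = (1 + 1/k)·((z_{α/2} + z_β)/d)² = 1.500 × (2.996/0.65)².
n₁ = 1.500 × 21.25 = 31.9.
Round up: n₁ = 32, giving n₂ = 2 × 32 = 64.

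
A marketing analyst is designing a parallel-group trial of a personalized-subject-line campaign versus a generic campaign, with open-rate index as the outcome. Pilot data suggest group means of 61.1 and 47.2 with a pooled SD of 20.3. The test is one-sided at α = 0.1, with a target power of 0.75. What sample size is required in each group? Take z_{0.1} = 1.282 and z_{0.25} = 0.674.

Cohen's d = |M₁ − M₂| / SD_pooled = |61.1 − 47.2| / 20.3 = 13.9 / 20.3 = 0.685.
For two independent groups with equal n: n = 2·((z_{α} + z_β) / d)².
z_{α} + z_β = 1.282 + 0.674 = 1.956.
n = 2 × (1.956 / 0.685)² = 2 × 2.855² = 2 × 8.15 = 16.3.
Round up to the next whole participant.

n = 17 per group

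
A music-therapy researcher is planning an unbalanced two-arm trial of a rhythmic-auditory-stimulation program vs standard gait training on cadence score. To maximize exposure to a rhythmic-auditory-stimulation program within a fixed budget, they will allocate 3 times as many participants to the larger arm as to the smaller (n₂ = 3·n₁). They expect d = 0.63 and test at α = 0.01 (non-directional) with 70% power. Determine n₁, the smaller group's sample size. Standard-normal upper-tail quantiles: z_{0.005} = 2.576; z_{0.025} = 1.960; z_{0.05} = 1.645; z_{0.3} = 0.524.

n₁ = 33

With allocation ratio k = n₂/n₁ = 3, Var(x̄₁−x̄₂) = σ²(1/n₁ + 1/(k·n₁)) = σ²·(k+1)/(k·n₁).
So n₁ = (1 + 1/k)·((z_{α/2} + z_β)/d)² = 1.333 × (3.100/0.63)².
n₁ = 1.333 × 24.21 = 32.3.
Round up: n₁ = 33, giving n₂ = 3 × 33 = 99.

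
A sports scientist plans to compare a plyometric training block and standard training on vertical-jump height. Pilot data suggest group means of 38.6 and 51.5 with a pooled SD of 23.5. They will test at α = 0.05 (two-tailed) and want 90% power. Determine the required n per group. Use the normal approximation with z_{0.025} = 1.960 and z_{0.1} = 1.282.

Cohen's d = |M₁ − M₂| / SD_pooled = |38.6 − 51.5| / 23.5 = 12.9 / 23.5 = 0.549.
For two independent groups with equal n: n = 2·((z_{α/2} + z_β) / d)².
z_{α/2} + z_β = 1.960 + 1.282 = 3.242.
n = 2 × (3.242 / 0.549)² = 2 × 5.905² = 2 × 34.87 = 69.7.
Round up to the next whole participant.

n = 70 per group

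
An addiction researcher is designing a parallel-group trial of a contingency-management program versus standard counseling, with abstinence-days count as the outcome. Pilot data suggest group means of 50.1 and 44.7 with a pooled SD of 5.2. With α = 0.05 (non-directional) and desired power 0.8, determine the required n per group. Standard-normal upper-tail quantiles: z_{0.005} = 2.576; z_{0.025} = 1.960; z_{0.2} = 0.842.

Cohen's d = |M₁ − M₂| / SD_pooled = |50.1 − 44.7| / 5.2 = 5.4 / 5.2 = 1.038.
For two independent groups with equal n: n = 2·((z_{α/2} + z_β) / d)².
z_{α/2} + z_β = 1.960 + 0.842 = 2.802.
n = 2 × (2.802 / 1.038)² = 2 × 2.699² = 2 × 7.29 = 14.6.
Round up to the next whole participant.

n = 15 per group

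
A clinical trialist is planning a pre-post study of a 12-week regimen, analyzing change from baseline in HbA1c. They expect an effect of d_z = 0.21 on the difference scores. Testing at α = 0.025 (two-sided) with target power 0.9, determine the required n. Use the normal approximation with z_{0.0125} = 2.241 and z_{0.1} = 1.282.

n = 282 pairs

For a paired (one-sample on differences) test: n = ((z_{α/2} + z_β) / d)².
z_{α/2} + z_β = 2.241 + 1.282 = 3.523.
n = (3.523 / 0.21)² = 16.776² = 281.44.
Round up.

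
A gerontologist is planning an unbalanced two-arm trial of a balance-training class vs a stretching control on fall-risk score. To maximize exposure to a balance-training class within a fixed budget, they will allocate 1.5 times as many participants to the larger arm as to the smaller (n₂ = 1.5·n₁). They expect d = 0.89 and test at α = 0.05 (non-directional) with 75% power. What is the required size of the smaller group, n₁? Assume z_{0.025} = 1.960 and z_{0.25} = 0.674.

n₁ = 15

With allocation ratio k = n₂/n₁ = 1.5, Var(x̄₁−x̄₂) = σ²(1/n₁ + 1/(k·n₁)) = σ²·(k+1)/(k·n₁).
So n₁ = (1 + 1/k)·((z_{α/2} + z_β)/d)² = 1.667 × (2.634/0.89)².
n₁ = 1.667 × 8.76 = 14.6.
Round up: n₁ = 15, giving n₂ = ⌈1.5 × 15⌉ = ⌈22.5⌉ = 23.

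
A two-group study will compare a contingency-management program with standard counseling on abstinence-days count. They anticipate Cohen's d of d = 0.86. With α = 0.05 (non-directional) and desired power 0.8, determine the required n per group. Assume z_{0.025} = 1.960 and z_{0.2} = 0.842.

n = 22 per group

For two independent groups with equal n: n = 2·((z_{α/2} + z_β) / d)².
z_{α/2} + z_β = 1.960 + 0.842 = 2.802.
n = 2 × (2.802 / 0.86)² = 2 × 3.258² = 2 × 10.62 = 21.2.
Round up to the next whole participant.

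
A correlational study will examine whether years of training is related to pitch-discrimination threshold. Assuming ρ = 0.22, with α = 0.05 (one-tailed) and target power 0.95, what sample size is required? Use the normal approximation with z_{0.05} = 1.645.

n = 220

Fisher's z: C = ½·ln((1+r)/(1−r)) = ½·ln(1.5641) = 0.2237.
n = ((z_{α} + z_β)/C)² + 3.
(1.645 + 1.645) / 0.2237 = 3.290 / 0.2237 = 14.707.
n = 14.707² + 3 = 216.30 + 3 = 219.3.
Round up.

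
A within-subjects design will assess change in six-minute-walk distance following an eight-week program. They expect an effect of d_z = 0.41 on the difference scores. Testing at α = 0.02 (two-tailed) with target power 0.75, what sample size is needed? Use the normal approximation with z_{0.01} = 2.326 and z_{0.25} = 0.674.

For a paired (one-sample on differences) test: n = ((z_{α/2} + z_β) / d)².
z_{α/2} + z_β = 2.326 + 0.674 = 3.000.
n = (3.000 / 0.41)² = 7.317² = 53.54.
Round up.

n = 54 pairs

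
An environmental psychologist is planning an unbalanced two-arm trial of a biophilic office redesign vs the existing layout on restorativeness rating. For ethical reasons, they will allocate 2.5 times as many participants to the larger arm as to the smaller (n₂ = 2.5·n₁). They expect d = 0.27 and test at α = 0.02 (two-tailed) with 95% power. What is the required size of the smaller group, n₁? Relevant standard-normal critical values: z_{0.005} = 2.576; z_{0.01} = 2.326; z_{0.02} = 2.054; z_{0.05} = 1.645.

n₁ = 303

With allocation ratio k = n₂/n₁ = 2.5, Var(x̄₁−x̄₂) = σ²(1/n₁ + 1/(k·n₁)) = σ²·(k+1)/(k·n₁).
So n₁ = (1 + 1/k)·((z_{α/2} + z_β)/d)² = 1.400 × (3.971/0.27)².
n₁ = 1.400 × 216.31 = 302.8.
Round up: n₁ = 303, giving n₂ = ⌈2.5 × 303⌉ = ⌈757.5⌉ = 758.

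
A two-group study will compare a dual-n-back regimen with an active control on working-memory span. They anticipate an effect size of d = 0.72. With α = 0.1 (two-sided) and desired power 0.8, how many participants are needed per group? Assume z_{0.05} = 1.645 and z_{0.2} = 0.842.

n = 24 per group

For two independent groups with equal n: n = 2·((z_{α/2} + z_β) / d)².
z_{α/2} + z_β = 1.645 + 0.842 = 2.487.
n = 2 × (2.487 / 0.72)² = 2 × 3.454² = 2 × 11.93 = 23.9.
Round up to the next whole participant.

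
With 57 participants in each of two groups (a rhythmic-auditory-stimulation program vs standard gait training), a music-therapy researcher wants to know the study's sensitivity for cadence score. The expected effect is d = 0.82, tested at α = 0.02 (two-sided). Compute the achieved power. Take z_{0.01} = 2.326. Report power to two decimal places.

For two equal groups, power = Φ(d·√(n/2) − z_{α/2}).
d·√(n/2) = 0.82 × √(57/2) = 0.82 × 5.339 = 4.378.
z_β = 4.378 − 2.326 = 2.052.
Power = Φ(2.052) = 0.980.

power ≈ 0.98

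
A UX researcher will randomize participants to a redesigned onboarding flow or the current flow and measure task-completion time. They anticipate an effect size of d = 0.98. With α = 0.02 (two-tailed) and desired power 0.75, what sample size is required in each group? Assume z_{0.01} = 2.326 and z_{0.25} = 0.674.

For two independent groups with equal n: n = 2·((z_{α/2} + z_β) / d)².
z_{α/2} + z_β = 2.326 + 0.674 = 3.000.
n = 2 × (3.000 / 0.98)² = 2 × 3.061² = 2 × 9.37 = 18.7.
Round up to the next whole participant.

n = 19 per group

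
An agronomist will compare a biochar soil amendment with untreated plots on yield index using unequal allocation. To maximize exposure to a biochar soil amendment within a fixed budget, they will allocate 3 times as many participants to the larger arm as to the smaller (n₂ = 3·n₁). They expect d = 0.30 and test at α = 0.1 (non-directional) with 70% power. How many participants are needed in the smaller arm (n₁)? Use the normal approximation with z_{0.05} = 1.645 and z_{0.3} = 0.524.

With allocation ratio k = n₂/n₁ = 3, Var(x̄₁−x̄₂) = σ²(1/n₁ + 1/(k·n₁)) = σ²·(k+1)/(k·n₁).
So n₁ = (1 + 1/k)·((z_{α/2} + z_β)/d)² = 1.333 × (2.169/0.30)².
n₁ = 1.333 × 52.27 = 69.7.
Round up: n₁ = 70, giving n₂ = 3 × 70 = 210.

n₁ = 70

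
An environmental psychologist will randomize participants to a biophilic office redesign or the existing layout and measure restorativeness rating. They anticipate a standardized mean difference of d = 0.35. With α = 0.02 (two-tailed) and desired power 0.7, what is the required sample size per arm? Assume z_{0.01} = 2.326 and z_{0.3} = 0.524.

For two independent groups with equal n: n = 2·((z_{α/2} + z_β) / d)².
z_{α/2} + z_β = 2.326 + 0.524 = 2.850.
n = 2 × (2.850 / 0.35)² = 2 × 8.143² = 2 × 66.31 = 132.6.
Round up to the next whole participant.

n = 133 per group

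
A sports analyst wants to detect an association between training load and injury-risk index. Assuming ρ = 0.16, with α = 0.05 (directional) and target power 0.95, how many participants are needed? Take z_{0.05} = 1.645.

n = 419

Fisher's z: C = ½·ln((1+r)/(1−r)) = ½·ln(1.3810) = 0.1614.
n = ((z_{α} + z_β)/C)² + 3.
(1.645 + 1.645) / 0.1614 = 3.290 / 0.1614 = 20.384.
n = 20.384² + 3 = 415.51 + 3 = 418.5.
Round up.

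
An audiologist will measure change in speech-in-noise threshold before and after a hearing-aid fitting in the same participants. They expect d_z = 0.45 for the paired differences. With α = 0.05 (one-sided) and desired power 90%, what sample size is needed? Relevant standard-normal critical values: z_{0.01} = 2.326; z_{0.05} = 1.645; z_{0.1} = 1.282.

For a paired (one-sample on differences) test: n = ((z_{α} + z_β) / d)².
z_{α} + z_β = 1.645 + 1.282 = 2.927.
n = (2.927 / 0.45)² = 6.504² = 42.31.
Round up.

n = 43 pairs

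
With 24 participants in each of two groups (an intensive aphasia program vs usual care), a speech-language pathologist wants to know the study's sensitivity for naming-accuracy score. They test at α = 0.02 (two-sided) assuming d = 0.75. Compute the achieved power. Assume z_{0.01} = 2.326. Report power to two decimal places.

For two equal groups, power = Φ(d·√(n/2) − z_{α/2}).
d·√(n/2) = 0.75 × √(24/2) = 0.75 × 3.464 = 2.598.
z_β = 2.598 − 2.326 = 0.272.
Power = Φ(0.272) = 0.607.

power ≈ 0.61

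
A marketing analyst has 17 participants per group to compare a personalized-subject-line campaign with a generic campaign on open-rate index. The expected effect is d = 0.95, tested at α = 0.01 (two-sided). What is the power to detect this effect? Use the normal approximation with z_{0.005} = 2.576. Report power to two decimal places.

For two equal groups, power = Φ(d·√(n/2) − z_{α/2}).
d·√(n/2) = 0.95 × √(17/2) = 0.95 × 2.915 = 2.770.
z_β = 2.770 − 2.576 = 0.194.
Power = Φ(0.194) = 0.577.

power ≈ 0.58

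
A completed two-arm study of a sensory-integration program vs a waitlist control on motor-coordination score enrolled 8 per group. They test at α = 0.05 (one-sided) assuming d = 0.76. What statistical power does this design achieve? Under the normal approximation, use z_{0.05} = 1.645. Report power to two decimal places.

power ≈ 0.45

For two equal groups, power = Φ(d·√(n/2) − z_{α}).
d·√(n/2) = 0.76 × √(8/2) = 0.76 × 2.000 = 1.520.
z_β = 1.520 − 1.645 = -0.125.
Power = Φ(-0.125) = 0.450.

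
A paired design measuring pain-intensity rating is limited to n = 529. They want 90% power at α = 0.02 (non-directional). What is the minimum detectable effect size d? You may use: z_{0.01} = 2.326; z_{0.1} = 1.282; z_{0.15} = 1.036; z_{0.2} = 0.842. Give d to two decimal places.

d_min ≈ 0.16

For a single sample (or paired design) of n = 529: d_min = (z_{α/2} + z_β)/√n.
z-sum = 2.326 + 1.282 = 3.608.
d_min = 3.608 / √529 = 3.608 / 23.000 = 0.157.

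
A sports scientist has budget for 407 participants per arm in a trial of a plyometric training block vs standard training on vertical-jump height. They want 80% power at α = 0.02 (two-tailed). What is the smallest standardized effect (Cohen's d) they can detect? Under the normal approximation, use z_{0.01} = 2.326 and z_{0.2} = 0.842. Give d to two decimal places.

d_min ≈ 0.22

For two independent groups of n = 407 each: d_min = (z_{α/2} + z_β)·√(2/n).
z-sum = 2.326 + 0.842 = 3.168.
d_min = 3.168 × √(2/407) = 3.168 × 0.0701 = 0.222.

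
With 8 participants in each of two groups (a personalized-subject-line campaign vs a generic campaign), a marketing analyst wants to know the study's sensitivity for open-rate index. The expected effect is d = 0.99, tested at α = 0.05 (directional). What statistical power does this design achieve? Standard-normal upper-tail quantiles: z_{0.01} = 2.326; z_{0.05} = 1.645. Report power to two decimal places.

For two equal groups, power = Φ(d·√(n/2) − z_{α}).
d·√(n/2) = 0.99 × √(8/2) = 0.99 × 2.000 = 1.980.
z_β = 1.980 − 1.645 = 0.335.
Power = Φ(0.335) = 0.631.

power ≈ 0.63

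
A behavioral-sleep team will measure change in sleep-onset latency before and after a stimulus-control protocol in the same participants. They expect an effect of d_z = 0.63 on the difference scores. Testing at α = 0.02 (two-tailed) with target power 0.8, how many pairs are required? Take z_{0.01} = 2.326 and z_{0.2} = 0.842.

For a paired (one-sample on differences) test: n = ((z_{α/2} + z_β) / d)².
z_{α/2} + z_β = 2.326 + 0.842 = 3.168.
n = (3.168 / 0.63)² = 5.029² = 25.29.
Round up.

n = 26 pairs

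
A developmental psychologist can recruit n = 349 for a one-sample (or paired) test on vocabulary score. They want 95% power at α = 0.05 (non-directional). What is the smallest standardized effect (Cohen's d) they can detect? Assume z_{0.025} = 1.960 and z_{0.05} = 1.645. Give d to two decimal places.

For a single sample (or paired design) of n = 349: d_min = (z_{α/2} + z_β)/√n.
z-sum = 1.960 + 1.645 = 3.605.
d_min = 3.605 / √349 = 3.605 / 18.682 = 0.193.

d_min ≈ 0.19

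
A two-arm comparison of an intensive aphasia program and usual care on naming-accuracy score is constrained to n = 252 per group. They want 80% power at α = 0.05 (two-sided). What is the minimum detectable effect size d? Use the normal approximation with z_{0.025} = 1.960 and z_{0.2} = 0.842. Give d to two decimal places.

For two independent groups of n = 252 each: d_min = (z_{α/2} + z_β)·√(2/n).
z-sum = 1.960 + 0.842 = 2.802.
d_min = 2.802 × √(2/252) = 2.802 × 0.0891 = 0.250.

d_min ≈ 0.25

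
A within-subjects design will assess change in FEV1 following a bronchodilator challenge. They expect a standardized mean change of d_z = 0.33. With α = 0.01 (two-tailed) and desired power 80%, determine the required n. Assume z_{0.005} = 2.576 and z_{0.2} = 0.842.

n = 108 pairs

For a paired (one-sample on differences) test: n = ((z_{α/2} + z_β) / d)².
z_{α/2} + z_β = 2.576 + 0.842 = 3.418.
n = (3.418 / 0.33)² = 10.358² = 107.28.
Round up.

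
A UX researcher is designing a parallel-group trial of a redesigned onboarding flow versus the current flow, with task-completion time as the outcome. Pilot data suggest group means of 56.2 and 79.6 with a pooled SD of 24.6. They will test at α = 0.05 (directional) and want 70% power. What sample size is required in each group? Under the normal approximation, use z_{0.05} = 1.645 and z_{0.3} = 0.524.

Cohen's d = |M₁ − M₂| / SD_pooled = |56.2 − 79.6| / 24.6 = 23.4 / 24.6 = 0.951.
For two independent groups with equal n: n = 2·((z_{α} + z_β) / d)².
z_{α} + z_β = 1.645 + 0.524 = 2.169.
n = 2 × (2.169 / 0.951)² = 2 × 2.281² = 2 × 5.20 = 10.4.
Round up to the next whole participant.

n = 11 per group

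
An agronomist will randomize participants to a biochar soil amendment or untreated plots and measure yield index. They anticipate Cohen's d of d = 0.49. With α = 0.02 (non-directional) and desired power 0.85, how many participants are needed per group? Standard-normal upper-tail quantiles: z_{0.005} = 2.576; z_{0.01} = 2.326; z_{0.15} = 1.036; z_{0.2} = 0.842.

n = 95 per group

For two independent groups with equal n: n = 2·((z_{α/2} + z_β) / d)².
z_{α/2} + z_β = 2.326 + 1.036 = 3.362.
n = 2 × (3.362 / 0.49)² = 2 × 6.861² = 2 × 47.08 = 94.2.
Round up to the next whole participant.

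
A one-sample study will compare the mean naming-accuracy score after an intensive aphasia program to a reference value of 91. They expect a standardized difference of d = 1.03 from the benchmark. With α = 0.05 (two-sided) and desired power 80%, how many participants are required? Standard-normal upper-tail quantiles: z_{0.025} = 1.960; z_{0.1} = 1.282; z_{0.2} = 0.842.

For a one-sample test: n = ((z_{α/2} + z_β) / d)².
z_{α/2} + z_β = 1.960 + 0.842 = 2.802.
n = (2.802 / 1.03)² = 2.720² = 7.40.
Round up.

n = 8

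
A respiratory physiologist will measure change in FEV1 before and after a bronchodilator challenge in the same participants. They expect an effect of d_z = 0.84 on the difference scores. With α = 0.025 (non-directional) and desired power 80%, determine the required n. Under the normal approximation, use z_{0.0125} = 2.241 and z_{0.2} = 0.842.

For a paired (one-sample on differences) test: n = ((z_{α/2} + z_β) / d)².
z_{α/2} + z_β = 2.241 + 0.842 = 3.083.
n = (3.083 / 0.84)² = 3.670² = 13.47.
Round up.

n = 14 pairs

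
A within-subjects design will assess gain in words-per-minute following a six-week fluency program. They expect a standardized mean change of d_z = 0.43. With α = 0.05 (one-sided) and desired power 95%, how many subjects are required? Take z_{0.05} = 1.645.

For a paired (one-sample on differences) test: n = ((z_{α} + z_β) / d)².
z_{α} + z_β = 1.645 + 1.645 = 3.290.
n = (3.290 / 0.43)² = 7.651² = 58.54.
Round up.

n = 59 pairs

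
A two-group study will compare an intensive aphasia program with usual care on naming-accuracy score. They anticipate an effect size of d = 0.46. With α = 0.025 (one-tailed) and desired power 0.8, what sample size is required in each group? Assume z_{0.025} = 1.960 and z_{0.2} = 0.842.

For two independent groups with equal n: n = 2·((z_{α} + z_β) / d)².
z_{α} + z_β = 1.960 + 0.842 = 2.802.
n = 2 × (2.802 / 0.46)² = 2 × 6.091² = 2 × 37.10 = 74.2.
Round up to the next whole participant.

n = 75 per group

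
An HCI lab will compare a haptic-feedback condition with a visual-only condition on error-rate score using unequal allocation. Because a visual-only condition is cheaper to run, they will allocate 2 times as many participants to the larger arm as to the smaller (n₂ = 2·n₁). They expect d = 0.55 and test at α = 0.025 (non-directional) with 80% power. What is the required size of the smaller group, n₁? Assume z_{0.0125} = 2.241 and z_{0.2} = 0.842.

With allocation ratio k = n₂/n₁ = 2, Var(x̄₁−x̄₂) = σ²(1/n₁ + 1/(k·n₁)) = σ²·(k+1)/(k·n₁).
So n₁ = (1 + 1/k)·((z_{α/2} + z_β)/d)² = 1.500 × (3.083/0.55)².
n₁ = 1.500 × 31.42 = 47.1.
Round up: n₁ = 48, giving n₂ = 2 × 48 = 96.

n₁ = 48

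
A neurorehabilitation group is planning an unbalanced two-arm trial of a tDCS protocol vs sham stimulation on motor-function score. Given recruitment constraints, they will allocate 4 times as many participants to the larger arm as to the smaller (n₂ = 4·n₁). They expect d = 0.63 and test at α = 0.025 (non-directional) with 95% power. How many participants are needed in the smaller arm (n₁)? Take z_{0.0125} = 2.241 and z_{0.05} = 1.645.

With allocation ratio k = n₂/n₁ = 4, Var(x̄₁−x̄₂) = σ²(1/n₁ + 1/(k·n₁)) = σ²·(k+1)/(k·n₁).
So n₁ = (1 + 1/k)·((z_{α/2} + z_β)/d)² = 1.250 × (3.886/0.63)².
n₁ = 1.250 × 38.05 = 47.6.
Round up: n₁ = 48, giving n₂ = 4 × 48 = 192.

n₁ = 48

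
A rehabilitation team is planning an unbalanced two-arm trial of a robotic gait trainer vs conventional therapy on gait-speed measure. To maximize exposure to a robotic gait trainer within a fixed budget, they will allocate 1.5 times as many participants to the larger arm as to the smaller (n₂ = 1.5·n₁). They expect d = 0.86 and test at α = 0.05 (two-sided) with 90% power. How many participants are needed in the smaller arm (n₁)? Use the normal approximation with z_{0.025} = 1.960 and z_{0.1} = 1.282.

n₁ = 24

With allocation ratio k = n₂/n₁ = 1.5, Var(x̄₁−x̄₂) = σ²(1/n₁ + 1/(k·n₁)) = σ²·(k+1)/(k·n₁).
So n₁ = (1 + 1/k)·((z_{α/2} + z_β)/d)² = 1.667 × (3.242/0.86)².
n₁ = 1.667 × 14.21 = 23.7.
Round up: n₁ = 24, giving n₂ = 1.5 × 24 = 36.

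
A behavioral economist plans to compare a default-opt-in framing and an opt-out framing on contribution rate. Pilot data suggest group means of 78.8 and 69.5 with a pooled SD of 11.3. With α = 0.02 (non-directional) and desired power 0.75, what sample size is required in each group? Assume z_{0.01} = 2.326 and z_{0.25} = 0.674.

Cohen's d = |M₁ − M₂| / SD_pooled = |78.8 − 69.5| / 11.3 = 9.3 / 11.3 = 0.823.
For two independent groups with equal n: n = 2·((z_{α/2} + z_β) / d)².
z_{α/2} + z_β = 2.326 + 0.674 = 3.000.
n = 2 × (3.000 / 0.823)² = 2 × 3.645² = 2 × 13.29 = 26.6.
Round up to the next whole participant.

n = 27 per group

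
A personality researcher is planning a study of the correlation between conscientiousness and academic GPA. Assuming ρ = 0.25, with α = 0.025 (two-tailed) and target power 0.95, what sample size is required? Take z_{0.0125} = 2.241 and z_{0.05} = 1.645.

Fisher's z: C = ½·ln((1+r)/(1−r)) = ½·ln(1.6667) = 0.2554.
n = ((z_{α/2} + z_β)/C)² + 3.
(2.241 + 1.645) / 0.2554 = 3.886 / 0.2554 = 15.215.
n = 15.215² + 3 = 231.51 + 3 = 234.5.
Round up.

n = 235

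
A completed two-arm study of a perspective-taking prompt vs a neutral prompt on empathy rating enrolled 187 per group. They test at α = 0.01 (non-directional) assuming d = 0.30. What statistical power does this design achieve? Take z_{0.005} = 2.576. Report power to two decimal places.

power ≈ 0.63

For two equal groups, power = Φ(d·√(n/2) − z_{α/2}).
d·√(n/2) = 0.30 × √(187/2) = 0.30 × 9.670 = 2.901.
z_β = 2.901 − 2.576 = 0.325.
Power = Φ(0.325) = 0.627.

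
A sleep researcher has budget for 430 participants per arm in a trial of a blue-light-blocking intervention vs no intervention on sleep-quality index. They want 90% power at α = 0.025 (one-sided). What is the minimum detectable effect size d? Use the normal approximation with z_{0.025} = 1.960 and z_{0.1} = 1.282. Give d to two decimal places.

For two independent groups of n = 430 each: d_min = (z_{α} + z_β)·√(2/n).
z-sum = 1.960 + 1.282 = 3.242.
d_min = 3.242 × √(2/430) = 3.242 × 0.0682 = 0.221.

d_min ≈ 0.22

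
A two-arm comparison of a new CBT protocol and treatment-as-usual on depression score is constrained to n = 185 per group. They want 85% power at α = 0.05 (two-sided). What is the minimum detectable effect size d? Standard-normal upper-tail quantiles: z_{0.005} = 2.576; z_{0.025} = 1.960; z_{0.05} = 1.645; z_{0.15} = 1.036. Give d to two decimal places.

For two independent groups of n = 185 each: d_min = (z_{α/2} + z_β)·√(2/n).
z-sum = 1.960 + 1.036 = 2.996.
d_min = 2.996 × √(2/185) = 2.996 × 0.1040 = 0.312.

d_min ≈ 0.31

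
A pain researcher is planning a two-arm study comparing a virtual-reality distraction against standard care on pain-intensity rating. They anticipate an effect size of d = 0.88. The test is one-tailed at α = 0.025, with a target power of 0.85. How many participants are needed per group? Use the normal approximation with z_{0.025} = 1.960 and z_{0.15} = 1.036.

For two independent groups with equal n: n = 2·((z_{α} + z_β) / d)².
z_{α} + z_β = 1.960 + 1.036 = 2.996.
n = 2 × (2.996 / 0.88)² = 2 × 3.405² = 2 × 11.59 = 23.2.
Round up to the next whole participant.

n = 24 per group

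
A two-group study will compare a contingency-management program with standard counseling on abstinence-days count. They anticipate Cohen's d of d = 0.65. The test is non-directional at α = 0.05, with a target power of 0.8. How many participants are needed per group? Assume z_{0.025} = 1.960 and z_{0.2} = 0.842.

For two independent groups with equal n: n = 2·((z_{α/2} + z_β) / d)².
z_{α/2} + z_β = 1.960 + 0.842 = 2.802.
n = 2 × (2.802 / 0.65)² = 2 × 4.311² = 2 × 18.58 = 37.2.
Round up to the next whole participant.

n = 38 per group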